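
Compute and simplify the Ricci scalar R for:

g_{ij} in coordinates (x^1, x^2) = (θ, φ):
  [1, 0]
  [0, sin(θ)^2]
Non-zero Christoffel symbols (Γ^k_{ij} = Γ^k_{ji}):
Γ^θ_{φ φ} = -sin(2*θ)/2
Γ^φ_{θ φ} = 1/tan(θ)
Ricci tensor (R_{ij} = R^k_{ikj}): R_{θθ} = 1, R_{θφ} = 0, R_{φφ} = sin(θ)^2
Inverse metric: g^{θθ} = 1, g^{φφ} = 1/sin(θ)^2
R = g^{ij} R_{ij} = (1)(1) + (1/sin(θ)^2)(sin(θ)^2) = 2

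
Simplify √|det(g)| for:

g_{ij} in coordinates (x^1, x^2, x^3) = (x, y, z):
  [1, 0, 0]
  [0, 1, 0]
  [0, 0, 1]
det(g) = 1
√|det(g)| = 1
Volume element: dV = 1 dx dy dz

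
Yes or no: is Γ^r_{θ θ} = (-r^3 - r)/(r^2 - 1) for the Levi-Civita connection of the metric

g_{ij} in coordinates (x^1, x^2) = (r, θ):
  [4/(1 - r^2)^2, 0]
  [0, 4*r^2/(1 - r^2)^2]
Γ^r_{θ θ} = (1/2) g^{rr} (∂_θ g_{rθ} + ∂_θ g_{rθ} - ∂_r g_{θθ}) = (1/2)((1 - r^2)^2/4)((0) + (0) - (-8*(r^3 + r)/(r^2 - 1)^3)) = (r^3 + r)/(r^2 - 1)
This differs from the proposed value (-r^3 - r)/(r^2 - 1).
No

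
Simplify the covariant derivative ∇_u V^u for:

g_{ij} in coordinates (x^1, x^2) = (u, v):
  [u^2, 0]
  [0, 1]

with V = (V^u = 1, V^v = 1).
Non-zero Christoffel symbols:
Γ^u_{u u} = 1/u
∇_u V^u = ∂_u V^u + Γ^u_{u j} V^j
  = (0) + (1/u)(1) + (0)(1)
  = 1/u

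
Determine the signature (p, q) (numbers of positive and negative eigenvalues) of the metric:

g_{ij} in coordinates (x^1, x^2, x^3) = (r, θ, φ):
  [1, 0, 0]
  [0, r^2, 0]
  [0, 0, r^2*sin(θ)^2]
The metric is diagonal, so its eigenvalues are the diagonal entries: 1, r^2, r^2*sin(θ)^2 (at a generic point, where coordinate-dependent entries are positive).
3 positive, 0 negative.
(3, 0) - Riemannian (positive definite)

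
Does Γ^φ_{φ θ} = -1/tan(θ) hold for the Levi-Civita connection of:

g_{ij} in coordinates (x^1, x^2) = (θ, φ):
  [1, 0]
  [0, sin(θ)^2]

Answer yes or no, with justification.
Γ^φ_{φ θ} = (1/2) g^{φφ} (∂_φ g_{φθ} + ∂_θ g_{φφ} - ∂_φ g_{φθ}) = (1/2)(1/sin(θ)^2)((0) + (sin(2*θ)) - (0)) = 1/tan(θ)
This differs from the proposed value -1/tan(θ).
No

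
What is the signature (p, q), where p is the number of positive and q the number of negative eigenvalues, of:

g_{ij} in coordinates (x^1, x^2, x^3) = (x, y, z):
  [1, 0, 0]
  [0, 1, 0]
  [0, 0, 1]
The metric is diagonal, so its eigenvalues are the diagonal entries: 1, 1, 1 (at a generic point, where coordinate-dependent entries are positive).
3 positive, 0 negative.
(3, 0) - Riemannian (positive definite)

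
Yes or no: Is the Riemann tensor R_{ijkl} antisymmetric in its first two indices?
R_{ijkl} = -R_{jikl} (follows from metric compatibility).
Yes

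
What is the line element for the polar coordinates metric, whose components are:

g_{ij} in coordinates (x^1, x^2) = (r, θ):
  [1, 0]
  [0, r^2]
ds^2 = g_{ij} dx^i dx^j; only the non-zero components contribute.
ds^2 = dr^2 + r^2 dθ^2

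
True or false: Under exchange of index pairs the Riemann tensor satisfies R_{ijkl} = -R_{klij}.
The pair-exchange symmetry has a plus sign: R_{ijkl} = +R_{klij}.
False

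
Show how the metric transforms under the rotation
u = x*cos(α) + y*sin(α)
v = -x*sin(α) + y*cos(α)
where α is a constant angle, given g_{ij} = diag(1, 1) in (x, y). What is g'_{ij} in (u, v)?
Invert the transformation: x = u*cos(α) - v*sin(α), y = u*sin(α) + v*cos(α)
g'_{ij} = (∂x^k/∂x'^i)(∂x^l/∂x'^j) g_{kl}; with g_{kl} = δ_{kl} this is Σ_k (∂x^k/∂x'^i)(∂x^k/∂x'^j).
Jacobian: ∂x/∂u = cos(α), ∂x/∂v = -sin(α), ∂y/∂u = sin(α), ∂y/∂v = cos(α)
g'_{uu} = (cos(α))(cos(α)) + (sin(α))(sin(α)) = 1
g'_{uv} = (cos(α))(-sin(α)) + (sin(α))(cos(α)) = 0
g'_{vv} = (-sin(α))(-sin(α)) + (cos(α))(cos(α)) = 1
g'_{ij} = diag(1, 1)
The Euclidean metric is invariant under rotations.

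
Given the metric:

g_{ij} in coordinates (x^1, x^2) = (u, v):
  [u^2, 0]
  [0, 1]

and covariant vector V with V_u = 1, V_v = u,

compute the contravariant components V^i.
Inverse metric (diagonal): g^{uu} = 1/u^2, g^{vv} = 1
V^i = g^{ij} V_j:
V^u = (1/u^2)(1) + (0)(u) = 1/u^2
V^v = (0)(1) + (1)(u) = u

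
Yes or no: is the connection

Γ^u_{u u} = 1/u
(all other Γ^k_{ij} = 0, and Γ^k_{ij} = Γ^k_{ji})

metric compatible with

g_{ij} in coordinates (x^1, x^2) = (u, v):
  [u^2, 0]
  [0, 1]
Using ∇_k g_{ij} = ∂_k g_{ij} - Γ^m_{ki} g_{mj} - Γ^m_{kj} g_{im}:
e.g. ∇_u g_{uu} = (2*u) - (u) - (u) = 0
Every component ∇_k g_{ij} vanishes: the connection is metric compatible.
Yes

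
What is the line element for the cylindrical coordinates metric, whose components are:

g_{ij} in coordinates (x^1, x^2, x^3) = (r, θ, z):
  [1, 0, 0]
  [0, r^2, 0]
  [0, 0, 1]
ds^2 = g_{ij} dx^i dx^j; only the non-zero components contribute.
ds^2 = dr^2 + r^2 dθ^2 + dz^2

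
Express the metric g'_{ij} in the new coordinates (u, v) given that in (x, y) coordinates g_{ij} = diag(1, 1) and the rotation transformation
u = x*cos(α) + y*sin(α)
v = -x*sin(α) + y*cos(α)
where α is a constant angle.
Invert the transformation: x = u*cos(α) - v*sin(α), y = u*sin(α) + v*cos(α)
g'_{ij} = (∂x^k/∂x'^i)(∂x^l/∂x'^j) g_{kl}; with g_{kl} = δ_{kl} this is Σ_k (∂x^k/∂x'^i)(∂x^k/∂x'^j).
Jacobian: ∂x/∂u = cos(α), ∂x/∂v = -sin(α), ∂y/∂u = sin(α), ∂y/∂v = cos(α)
g'_{uu} = (cos(α))(cos(α)) + (sin(α))(sin(α)) = 1
g'_{uv} = (cos(α))(-sin(α)) + (sin(α))(cos(α)) = 0
g'_{vv} = (-sin(α))(-sin(α)) + (cos(α))(cos(α)) = 1
g'_{ij} = diag(1, 1)
The Euclidean metric is invariant under rotations.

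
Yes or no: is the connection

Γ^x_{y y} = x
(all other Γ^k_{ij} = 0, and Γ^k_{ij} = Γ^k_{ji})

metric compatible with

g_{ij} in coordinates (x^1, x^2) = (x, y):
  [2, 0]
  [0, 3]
Using ∇_k g_{ij} = ∂_k g_{ij} - Γ^m_{ki} g_{mj} - Γ^m_{kj} g_{im}:
∇_y g_{xy} = (0) - (0) - (2*x) = -2*x ≠ 0
So the connection is not metric compatible (it is not the Levi-Civita connection).
No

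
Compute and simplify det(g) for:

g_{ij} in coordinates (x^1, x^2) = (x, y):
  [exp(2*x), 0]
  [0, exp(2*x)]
For a 2×2 metric: det(g) = g_{11}·g_{22} - g_{12}·g_{21}
= (exp(2*x))·(exp(2*x)) - (0)·(0)
= exp(4*x) - 0
det(g) = exp(4*x)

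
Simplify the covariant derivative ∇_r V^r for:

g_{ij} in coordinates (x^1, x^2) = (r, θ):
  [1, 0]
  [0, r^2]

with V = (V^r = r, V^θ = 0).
Non-zero Christoffel symbols:
Γ^r_{θ θ} = -r
Γ^θ_{r θ} = 1/r
∇_r V^r = ∂_r V^r + Γ^r_{r j} V^j
  = (1) + (0)(r) + (0)(0)
  = 1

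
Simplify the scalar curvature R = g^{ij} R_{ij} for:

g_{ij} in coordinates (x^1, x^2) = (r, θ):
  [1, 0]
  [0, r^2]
Non-zero Christoffel symbols (Γ^k_{ij} = Γ^k_{ji}):
Γ^r_{θ θ} = -r
Γ^θ_{r θ} = 1/r
Ricci tensor (R_{ij} = R^k_{ikj}): R_{rr} = 0, R_{rθ} = 0, R_{θθ} = 0
Inverse metric: g^{rr} = 1, g^{θθ} = 1/r^2
R = g^{ij} R_{ij} = (1)(0) + (1/r^2)(0) = 0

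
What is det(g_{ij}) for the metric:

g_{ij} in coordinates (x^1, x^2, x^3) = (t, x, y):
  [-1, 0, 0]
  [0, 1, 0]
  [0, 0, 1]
Diagonal metric: det(g) = g_{11}·g_{22}·g_{33}
= (-1)·(1)·(1)
det(g) = -1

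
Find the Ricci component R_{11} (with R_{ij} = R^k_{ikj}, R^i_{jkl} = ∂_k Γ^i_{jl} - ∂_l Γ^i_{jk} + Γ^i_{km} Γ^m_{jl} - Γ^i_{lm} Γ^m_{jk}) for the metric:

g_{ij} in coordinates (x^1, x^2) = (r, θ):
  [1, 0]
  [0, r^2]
Non-zero Christoffel symbols (Γ^k_{ij} = Γ^k_{ji}):
Γ^r_{θ θ} = -r
Γ^θ_{r θ} = 1/r
R^r_{r r r} = 0 (a repeated index in an antisymmetric pair)
R^θ_{r θ r} = ∂_θ Γ^θ_{r r} - ∂_r Γ^θ_{r θ} + Γ^θ_{θ m} Γ^m_{r r} - Γ^θ_{r m} Γ^m_{r θ}
  = (0) - (-1/r^2) + (0) - (1/r^2) = 0
R_{rr} = R^r_{r r r} + R^θ_{r θ r} = (0) + (0) = 0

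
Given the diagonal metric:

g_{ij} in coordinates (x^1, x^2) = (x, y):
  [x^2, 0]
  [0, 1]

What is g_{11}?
With x^1 = x, x^2 = y, g_{11} = g_{xx} is the row-1, column-1 entry of the matrix.
g_{11} = x^2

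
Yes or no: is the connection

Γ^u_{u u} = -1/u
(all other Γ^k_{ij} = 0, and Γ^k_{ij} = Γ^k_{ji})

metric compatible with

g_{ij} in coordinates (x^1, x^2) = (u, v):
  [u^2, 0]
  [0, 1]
Using ∇_k g_{ij} = ∂_k g_{ij} - Γ^m_{ki} g_{mj} - Γ^m_{kj} g_{im}:
∇_u g_{uu} = (2*u) - (-u) - (-u) = 4*u ≠ 0
So the connection is not metric compatible (it is not the Levi-Civita connection).
No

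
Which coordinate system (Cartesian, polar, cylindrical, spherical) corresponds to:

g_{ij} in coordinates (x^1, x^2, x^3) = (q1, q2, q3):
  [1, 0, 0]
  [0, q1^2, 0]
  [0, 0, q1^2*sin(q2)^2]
The line element ds^2 = dq1^2 + q1^2 dq2^2 + q1^2 sin(q2)^2 dq3^2 is dr^2 + r^2 dθ^2 + r^2 sin(θ)^2 dφ^2 with q1 = r, q2 = θ, q3 = φ.
spherical coordinates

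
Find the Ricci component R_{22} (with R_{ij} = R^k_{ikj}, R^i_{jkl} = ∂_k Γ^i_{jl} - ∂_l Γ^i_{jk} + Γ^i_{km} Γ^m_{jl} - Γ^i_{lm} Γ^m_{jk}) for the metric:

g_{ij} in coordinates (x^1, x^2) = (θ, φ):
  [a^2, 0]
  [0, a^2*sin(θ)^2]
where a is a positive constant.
Non-zero Christoffel symbols (Γ^k_{ij} = Γ^k_{ji}):
Γ^θ_{φ φ} = -sin(2*θ)/2
Γ^φ_{θ φ} = 1/tan(θ)
R^θ_{φ θ φ} = ∂_θ Γ^θ_{φ φ} - ∂_φ Γ^θ_{φ θ} + Γ^θ_{θ m} Γ^m_{φ φ} - Γ^θ_{φ m} Γ^m_{φ θ}
  = (-cos(2*θ)) - (0) + (0) - (-cos(θ)^2) = sin(θ)^2
R^φ_{φ φ φ} = 0 (a repeated index in an antisymmetric pair)
R_{φφ} = R^θ_{φ θ φ} + R^φ_{φ φ φ} = (sin(θ)^2) + (0) = sin(θ)^2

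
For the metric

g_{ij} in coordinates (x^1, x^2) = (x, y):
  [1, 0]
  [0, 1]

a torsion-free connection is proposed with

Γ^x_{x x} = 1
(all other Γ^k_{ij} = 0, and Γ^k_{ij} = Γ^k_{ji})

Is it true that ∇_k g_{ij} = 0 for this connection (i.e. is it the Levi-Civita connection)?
Using ∇_k g_{ij} = ∂_k g_{ij} - Γ^m_{ki} g_{mj} - Γ^m_{kj} g_{im}:
∇_x g_{xx} = (0) - (1) - (1) = -2 ≠ 0
So the connection is not metric compatible (it is not the Levi-Civita connection).
No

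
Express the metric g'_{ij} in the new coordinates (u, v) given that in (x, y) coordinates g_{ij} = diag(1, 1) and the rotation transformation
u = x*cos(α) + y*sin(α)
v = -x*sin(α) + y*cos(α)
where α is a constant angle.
Invert the transformation: x = u*cos(α) - v*sin(α), y = u*sin(α) + v*cos(α)
g'_{ij} = (∂x^k/∂x'^i)(∂x^l/∂x'^j) g_{kl}; with g_{kl} = δ_{kl} this is Σ_k (∂x^k/∂x'^i)(∂x^k/∂x'^j).
Jacobian: ∂x/∂u = cos(α), ∂x/∂v = -sin(α), ∂y/∂u = sin(α), ∂y/∂v = cos(α)
g'_{uu} = (cos(α))(cos(α)) + (sin(α))(sin(α)) = 1
g'_{uv} = (cos(α))(-sin(α)) + (sin(α))(cos(α)) = 0
g'_{vv} = (-sin(α))(-sin(α)) + (cos(α))(cos(α)) = 1
g'_{ij} = diag(1, 1)
The Euclidean metric is invariant under rotations.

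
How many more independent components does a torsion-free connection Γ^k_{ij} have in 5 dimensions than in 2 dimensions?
Independent components in n dimensions: n × n(n+1)/2 = n^2(n+1)/2.
5D: 5 × 15 = 75
2D: 2 × 3 = 6
Difference = 75 - 6 = 69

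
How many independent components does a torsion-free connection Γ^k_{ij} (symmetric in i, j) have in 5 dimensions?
Γ^k_{ij} has n choices for the upper index and n(n+1)/2 independent symmetric lower index pairs.
Total = 5 × 5×6/2 = 5 × 15 = 75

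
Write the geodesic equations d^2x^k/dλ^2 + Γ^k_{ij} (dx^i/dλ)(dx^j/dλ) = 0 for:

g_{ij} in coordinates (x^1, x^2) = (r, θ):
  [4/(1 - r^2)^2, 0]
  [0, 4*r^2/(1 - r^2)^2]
Geodesic equation: d^2x^k/dλ^2 + Γ^k_{ij} (dx^i/dλ)(dx^j/dλ) = 0.
Non-zero Christoffel symbols:
Γ^r_{r r} = 2*r/(1 - r^2)
Γ^r_{θ θ} = (r^3 + r)/(r^2 - 1)
Γ^θ_{r θ} = (-r^2 - 1)/(r^3 - r)
Substituting (the symmetric pair Γ^k_{ij}, Γ^k_{ji} combines into a factor 2):
d^2r/dλ^2 + (2*r/(1 - r^2)) (dr/dλ)^2 + ((r^3 + r)/(r^2 - 1)) (dθ/dλ)^2 = 0
d^2θ/dλ^2 + ((-2*r^2 - 2)/(r^3 - r)) (dr/dλ)(dθ/dλ) = 0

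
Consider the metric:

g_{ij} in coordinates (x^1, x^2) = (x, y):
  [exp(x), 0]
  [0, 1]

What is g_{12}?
With x^1 = x, x^2 = y, g_{12} = g_{xy} is the row-1, column-2 entry of the matrix.
g_{12} = 0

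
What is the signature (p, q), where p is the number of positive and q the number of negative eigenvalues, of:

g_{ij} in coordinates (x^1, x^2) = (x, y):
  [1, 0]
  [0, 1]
The metric is diagonal, so its eigenvalues are the diagonal entries: 1, 1 (at a generic point, where coordinate-dependent entries are positive).
2 positive, 0 negative.
(2, 0) - Riemannian (positive definite)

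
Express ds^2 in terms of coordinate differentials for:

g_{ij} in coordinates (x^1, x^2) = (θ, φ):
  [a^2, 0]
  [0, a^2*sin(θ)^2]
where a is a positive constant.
ds^2 = g_{ij} dx^i dx^j; only the non-zero components contribute.
ds^2 = a^2 dθ^2 + a^2*sin(θ)^2 dφ^2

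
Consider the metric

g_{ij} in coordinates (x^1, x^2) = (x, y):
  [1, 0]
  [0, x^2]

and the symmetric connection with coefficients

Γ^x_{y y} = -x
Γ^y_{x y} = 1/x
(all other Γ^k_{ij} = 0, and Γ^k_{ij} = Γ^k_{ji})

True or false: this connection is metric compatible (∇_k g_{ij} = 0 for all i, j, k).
Using ∇_k g_{ij} = ∂_k g_{ij} - Γ^m_{ki} g_{mj} - Γ^m_{kj} g_{im}:
e.g. ∇_x g_{yy} = (2*x) - (x) - (x) = 0
Every component ∇_k g_{ij} vanishes: the connection is metric compatible.
True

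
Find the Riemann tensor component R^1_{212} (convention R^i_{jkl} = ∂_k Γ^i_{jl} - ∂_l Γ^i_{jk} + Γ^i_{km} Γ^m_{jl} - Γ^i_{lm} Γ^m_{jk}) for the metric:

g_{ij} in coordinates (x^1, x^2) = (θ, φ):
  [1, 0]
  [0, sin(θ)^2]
Non-zero Christoffel symbols (Γ^k_{ij} = Γ^k_{ji}):
Γ^θ_{φ φ} = -sin(2*θ)/2
Γ^φ_{θ φ} = 1/tan(θ)
R^θ_{φ θ φ} = ∂_θ Γ^θ_{φ φ} - ∂_φ Γ^θ_{φ θ} + Γ^θ_{θ m} Γ^m_{φ φ} - Γ^θ_{φ m} Γ^m_{φ θ}
  = (-cos(2*θ)) - (0) + (0) - (-cos(θ)^2) = sin(θ)^2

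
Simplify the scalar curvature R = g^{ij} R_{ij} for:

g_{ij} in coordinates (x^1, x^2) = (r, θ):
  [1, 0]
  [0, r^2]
Non-zero Christoffel symbols (Γ^k_{ij} = Γ^k_{ji}):
Γ^r_{θ θ} = -r
Γ^θ_{r θ} = 1/r
Ricci tensor (R_{ij} = R^k_{ikj}): R_{rr} = 0, R_{rθ} = 0, R_{θθ} = 0
Inverse metric: g^{rr} = 1, g^{θθ} = 1/r^2
R = g^{ij} R_{ij} = (1)(0) + (1/r^2)(0) = 0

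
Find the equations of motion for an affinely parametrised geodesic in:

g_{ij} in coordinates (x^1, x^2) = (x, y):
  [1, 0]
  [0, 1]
Geodesic equation: d^2x^k/dλ^2 + Γ^k_{ij} (dx^i/dλ)(dx^j/dλ) = 0.
All Christoffel symbols vanish, so the geodesics are straight lines:
d^2x/dλ^2 = 0
d^2y/dλ^2 = 0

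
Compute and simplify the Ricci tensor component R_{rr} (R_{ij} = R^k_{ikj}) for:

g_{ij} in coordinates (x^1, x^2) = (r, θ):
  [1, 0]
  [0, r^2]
Non-zero Christoffel symbols (Γ^k_{ij} = Γ^k_{ji}):
Γ^r_{θ θ} = -r
Γ^θ_{r θ} = 1/r
R^r_{r r r} = 0 (a repeated index in an antisymmetric pair)
R^θ_{r θ r} = ∂_θ Γ^θ_{r r} - ∂_r Γ^θ_{r θ} + Γ^θ_{θ m} Γ^m_{r r} - Γ^θ_{r m} Γ^m_{r θ}
  = (0) - (-1/r^2) + (0) - (1/r^2) = 0
R_{rr} = R^r_{r r r} + R^θ_{r θ r} = (0) + (0) = 0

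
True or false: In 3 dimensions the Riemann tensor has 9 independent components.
n^2(n^2-1)/12 = 9·8/12 = 6 independent components for n = 3.
False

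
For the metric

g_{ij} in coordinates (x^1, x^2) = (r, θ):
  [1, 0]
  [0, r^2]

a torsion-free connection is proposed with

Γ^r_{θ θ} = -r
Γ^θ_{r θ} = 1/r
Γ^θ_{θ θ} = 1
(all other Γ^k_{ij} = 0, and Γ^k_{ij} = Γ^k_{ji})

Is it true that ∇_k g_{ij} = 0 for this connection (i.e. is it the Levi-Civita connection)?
Using ∇_k g_{ij} = ∂_k g_{ij} - Γ^m_{ki} g_{mj} - Γ^m_{kj} g_{im}:
∇_θ g_{θθ} = (0) - (r^2) - (r^2) = -2*r^2 ≠ 0
So the connection is not metric compatible (it is not the Levi-Civita connection).
No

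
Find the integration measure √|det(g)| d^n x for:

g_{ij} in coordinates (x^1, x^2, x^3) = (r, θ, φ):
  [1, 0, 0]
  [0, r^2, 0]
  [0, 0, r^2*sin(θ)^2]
det(g) = r^4*sin(θ)^2
√|det(g)| = r^2*sin(θ) (taking 0 < θ < π so that |sin(θ)| = sin(θ))
Volume element: dV = r^2*sin(θ) dr dθ dφ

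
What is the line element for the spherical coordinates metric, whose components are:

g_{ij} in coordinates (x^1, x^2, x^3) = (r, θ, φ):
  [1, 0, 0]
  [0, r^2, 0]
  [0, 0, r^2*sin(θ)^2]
ds^2 = g_{ij} dx^i dx^j; only the non-zero components contribute.
ds^2 = dr^2 + r^2 dθ^2 + r^2*sin(θ)^2 dφ^2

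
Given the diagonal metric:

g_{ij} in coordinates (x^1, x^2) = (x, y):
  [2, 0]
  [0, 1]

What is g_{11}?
With x^1 = x, x^2 = y, g_{11} = g_{xx} is the row-1, column-1 entry of the matrix.
g_{11} = 2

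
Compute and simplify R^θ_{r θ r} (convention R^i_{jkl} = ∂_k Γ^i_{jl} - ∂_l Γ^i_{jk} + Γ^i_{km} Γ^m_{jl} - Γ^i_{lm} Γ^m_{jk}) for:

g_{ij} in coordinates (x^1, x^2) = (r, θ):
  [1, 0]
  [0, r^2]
Non-zero Christoffel symbols (Γ^k_{ij} = Γ^k_{ji}):
Γ^r_{θ θ} = -r
Γ^θ_{r θ} = 1/r
R^θ_{r θ r} = ∂_θ Γ^θ_{r r} - ∂_r Γ^θ_{r θ} + Γ^θ_{θ m} Γ^m_{r r} - Γ^θ_{r m} Γ^m_{r θ}
  = (0) - (-1/r^2) + (0) - (1/r^2) = 0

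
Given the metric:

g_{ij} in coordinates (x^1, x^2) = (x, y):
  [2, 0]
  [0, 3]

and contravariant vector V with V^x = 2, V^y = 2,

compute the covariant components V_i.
V_i = g_{ij} V^j:
V_x = (2)(2) + (0)(2) = 4
V_y = (0)(2) + (3)(2) = 6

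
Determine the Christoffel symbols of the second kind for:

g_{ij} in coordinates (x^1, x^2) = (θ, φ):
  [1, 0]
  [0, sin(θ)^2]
Using Γ^k_{ij} = (1/2) g^{km} (∂_i g_{mj} + ∂_j g_{mi} - ∂_m g_{ij}); the metric is diagonal, so only the m = k term contributes.
Non-zero symbols (using the symmetry Γ^k_{ij} = Γ^k_{ji}):
Γ^θ_{φ φ} = (1/2) g^{θθ} (∂_φ g_{θφ} + ∂_φ g_{θφ} - ∂_θ g_{φφ}) = (1/2)(1)((0) + (0) - (sin(2*θ))) = -sin(2*θ)/2
Γ^φ_{θ φ} = (1/2) g^{φφ} (∂_θ g_{φφ} + ∂_φ g_{φθ} - ∂_φ g_{θφ}) = (1/2)(1/sin(θ)^2)((sin(2*θ)) + (0) - (0)) = 1/tan(θ)
All other Christoffel symbols are zero.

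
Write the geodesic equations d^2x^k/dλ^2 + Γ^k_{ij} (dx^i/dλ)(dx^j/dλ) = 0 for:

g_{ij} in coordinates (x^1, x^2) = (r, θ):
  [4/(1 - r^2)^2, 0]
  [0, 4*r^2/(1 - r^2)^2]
Geodesic equation: d^2x^k/dλ^2 + Γ^k_{ij} (dx^i/dλ)(dx^j/dλ) = 0.
Non-zero Christoffel symbols:
Γ^r_{r r} = 2*r/(1 - r^2)
Γ^r_{θ θ} = (r^3 + r)/(r^2 - 1)
Γ^θ_{r θ} = (-r^2 - 1)/(r^3 - r)
Substituting (the symmetric pair Γ^k_{ij}, Γ^k_{ji} combines into a factor 2):
d^2r/dλ^2 + (2*r/(1 - r^2)) (dr/dλ)^2 + ((r^3 + r)/(r^2 - 1)) (dθ/dλ)^2 = 0
d^2θ/dλ^2 + ((-2*r^2 - 2)/(r^3 - r)) (dr/dλ)(dθ/dλ) = 0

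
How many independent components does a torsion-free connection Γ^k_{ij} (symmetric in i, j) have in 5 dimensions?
Γ^k_{ij} has n choices for the upper index and n(n+1)/2 independent symmetric lower index pairs.
Total = 5 × 5×6/2 = 5 × 15 = 75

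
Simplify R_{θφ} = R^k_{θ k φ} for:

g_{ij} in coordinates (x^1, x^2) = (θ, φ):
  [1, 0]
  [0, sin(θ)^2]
Non-zero Christoffel symbols (Γ^k_{ij} = Γ^k_{ji}):
Γ^θ_{φ φ} = -sin(2*θ)/2
Γ^φ_{θ φ} = 1/tan(θ)
R^θ_{θ θ φ} = 0 (a repeated index in an antisymmetric pair)
R^φ_{θ φ φ} = 0 (a repeated index in an antisymmetric pair)
R_{θφ} = R^θ_{θ θ φ} + R^φ_{θ φ φ} = (0) + (0) = 0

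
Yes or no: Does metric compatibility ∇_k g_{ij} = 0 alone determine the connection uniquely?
One also needs vanishing torsion; metric compatibility plus torsion-freeness singles out the Levi-Civita connection.
No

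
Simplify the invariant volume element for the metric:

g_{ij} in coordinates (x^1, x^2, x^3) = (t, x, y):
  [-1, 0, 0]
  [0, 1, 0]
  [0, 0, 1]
det(g) = -1
√|det(g)| = 1
Volume element: dV = 1 dt dx dy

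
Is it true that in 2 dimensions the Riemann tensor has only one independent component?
The number of independent components is n^2(n^2-1)/12 = 4·3/12 = 1 for n = 2 (e.g. R_{1212}).
Yes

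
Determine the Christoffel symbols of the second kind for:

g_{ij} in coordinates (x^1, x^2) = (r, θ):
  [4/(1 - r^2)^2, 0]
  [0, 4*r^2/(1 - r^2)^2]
Using Γ^k_{ij} = (1/2) g^{km} (∂_i g_{mj} + ∂_j g_{mi} - ∂_m g_{ij}); the metric is diagonal, so only the m = k term contributes.
Non-zero symbols (using the symmetry Γ^k_{ij} = Γ^k_{ji}):
Γ^r_{r r} = (1/2) g^{rr} (∂_r g_{rr} + ∂_r g_{rr} - ∂_r g_{rr}) = (1/2)((1 - r^2)^2/4)((16*r/(1 - r^2)^3) + (16*r/(1 - r^2)^3) - (16*r/(1 - r^2)^3)) = 2*r/(1 - r^2)
Γ^r_{θ θ} = (1/2) g^{rr} (∂_θ g_{rθ} + ∂_θ g_{rθ} - ∂_r g_{θθ}) = (1/2)((1 - r^2)^2/4)((0) + (0) - (-8*(r^3 + r)/(r^2 - 1)^3)) = (r^3 + r)/(r^2 - 1)
Γ^θ_{r θ} = (1/2) g^{θθ} (∂_r g_{θθ} + ∂_θ g_{θr} - ∂_θ g_{rθ}) = (1/2)((1 - r^2)^2/(4*r^2))((-8*(r^3 + r)/(r^2 - 1)^3) + (0) - (0)) = (-r^2 - 1)/(r^3 - r)
All other Christoffel symbols are zero.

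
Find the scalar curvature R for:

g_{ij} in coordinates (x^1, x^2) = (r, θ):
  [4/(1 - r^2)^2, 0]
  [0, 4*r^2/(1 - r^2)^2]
Non-zero Christoffel symbols (Γ^k_{ij} = Γ^k_{ji}):
Γ^r_{r r} = 2*r/(1 - r^2)
Γ^r_{θ θ} = (r^3 + r)/(r^2 - 1)
Γ^θ_{r θ} = (-r^2 - 1)/(r^3 - r)
Ricci tensor (R_{ij} = R^k_{ikj}): R_{rr} = -4/(r^2 - 1)^2, R_{rθ} = 0, R_{θθ} = -4*r^2/(r^2 - 1)^2
Inverse metric: g^{rr} = (1 - r^2)^2/4, g^{θθ} = (1 - r^2)^2/(4*r^2)
R = g^{ij} R_{ij} = ((1 - r^2)^2/4)(-4/(r^2 - 1)^2) + ((1 - r^2)^2/(4*r^2))(-4*r^2/(r^2 - 1)^2) = -2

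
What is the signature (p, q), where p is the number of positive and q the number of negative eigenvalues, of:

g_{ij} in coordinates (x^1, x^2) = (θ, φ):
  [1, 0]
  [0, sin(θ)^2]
The metric is diagonal, so its eigenvalues are the diagonal entries: 1, sin(θ)^2 (at a generic point, where coordinate-dependent entries are positive).
2 positive, 0 negative.
(2, 0) - Riemannian (positive definite)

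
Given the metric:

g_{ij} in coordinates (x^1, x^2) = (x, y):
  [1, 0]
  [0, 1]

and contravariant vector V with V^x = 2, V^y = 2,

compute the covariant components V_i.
V_i = g_{ij} V^j:
V_x = (1)(2) + (0)(2) = 2
V_y = (0)(2) + (1)(2) = 2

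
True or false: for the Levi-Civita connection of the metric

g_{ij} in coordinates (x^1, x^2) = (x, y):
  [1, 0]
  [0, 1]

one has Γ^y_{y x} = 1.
Γ^y_{y x} = (1/2) g^{yy} (∂_y g_{yx} + ∂_x g_{yy} - ∂_y g_{yx}) = (1/2)(1)((0) + (0) - (0)) = 0
This differs from the proposed value 1.
False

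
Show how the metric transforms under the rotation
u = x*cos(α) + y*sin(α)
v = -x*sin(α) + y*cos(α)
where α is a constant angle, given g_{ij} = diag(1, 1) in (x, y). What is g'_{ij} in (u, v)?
Invert the transformation: x = u*cos(α) - v*sin(α), y = u*sin(α) + v*cos(α)
g'_{ij} = (∂x^k/∂x'^i)(∂x^l/∂x'^j) g_{kl}; with g_{kl} = δ_{kl} this is Σ_k (∂x^k/∂x'^i)(∂x^k/∂x'^j).
Jacobian: ∂x/∂u = cos(α), ∂x/∂v = -sin(α), ∂y/∂u = sin(α), ∂y/∂v = cos(α)
g'_{uu} = (cos(α))(cos(α)) + (sin(α))(sin(α)) = 1
g'_{uv} = (cos(α))(-sin(α)) + (sin(α))(cos(α)) = 0
g'_{vv} = (-sin(α))(-sin(α)) + (cos(α))(cos(α)) = 1
g'_{ij} = diag(1, 1)
The Euclidean metric is invariant under rotations.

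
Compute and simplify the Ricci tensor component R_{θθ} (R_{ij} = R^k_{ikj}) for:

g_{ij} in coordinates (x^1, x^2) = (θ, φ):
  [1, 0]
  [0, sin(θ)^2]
Non-zero Christoffel symbols (Γ^k_{ij} = Γ^k_{ji}):
Γ^θ_{φ φ} = -sin(2*θ)/2
Γ^φ_{θ φ} = 1/tan(θ)
R^θ_{θ θ θ} = 0 (a repeated index in an antisymmetric pair)
R^φ_{θ φ θ} = ∂_φ Γ^φ_{θ θ} - ∂_θ Γ^φ_{θ φ} + Γ^φ_{φ m} Γ^m_{θ θ} - Γ^φ_{θ m} Γ^m_{θ φ}
  = (0) - (-1/sin(θ)^2) + (0) - (1/tan(θ)^2) = 1
R_{θθ} = R^θ_{θ θ θ} + R^φ_{θ φ θ} = (0) + (1) = 1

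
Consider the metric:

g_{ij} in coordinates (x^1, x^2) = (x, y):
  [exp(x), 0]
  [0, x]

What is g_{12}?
With x^1 = x, x^2 = y, g_{12} = g_{xy} is the row-1, column-2 entry of the matrix.
g_{12} = 0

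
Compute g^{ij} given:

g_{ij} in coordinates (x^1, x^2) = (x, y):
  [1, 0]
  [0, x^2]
The metric is diagonal, so g^{ij} is diagonal with entries 1/g_{ii}: diag(1, 1/(x^2)).
g^{ij}:
  [1, 0]
  [0, 1/x^2]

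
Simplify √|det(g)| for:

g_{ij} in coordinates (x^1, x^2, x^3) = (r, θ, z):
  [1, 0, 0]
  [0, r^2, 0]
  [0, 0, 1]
det(g) = r^2
√|det(g)| = r
Volume element: dV = r dr dθ dz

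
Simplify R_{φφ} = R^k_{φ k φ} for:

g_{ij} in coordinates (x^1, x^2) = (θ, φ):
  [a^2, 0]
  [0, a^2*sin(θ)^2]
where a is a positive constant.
Non-zero Christoffel symbols (Γ^k_{ij} = Γ^k_{ji}):
Γ^θ_{φ φ} = -sin(2*θ)/2
Γ^φ_{θ φ} = 1/tan(θ)
R^θ_{φ θ φ} = ∂_θ Γ^θ_{φ φ} - ∂_φ Γ^θ_{φ θ} + Γ^θ_{θ m} Γ^m_{φ φ} - Γ^θ_{φ m} Γ^m_{φ θ}
  = (-cos(2*θ)) - (0) + (0) - (-cos(θ)^2) = sin(θ)^2
R^φ_{φ φ φ} = 0 (a repeated index in an antisymmetric pair)
R_{φφ} = R^θ_{φ θ φ} + R^φ_{φ φ φ} = (sin(θ)^2) + (0) = sin(θ)^2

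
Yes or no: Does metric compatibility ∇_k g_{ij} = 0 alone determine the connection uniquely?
One also needs vanishing torsion; metric compatibility plus torsion-freeness singles out the Levi-Civita connection.
No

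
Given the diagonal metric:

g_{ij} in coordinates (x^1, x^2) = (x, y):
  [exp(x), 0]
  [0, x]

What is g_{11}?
With x^1 = x, x^2 = y, g_{11} = g_{xx} is the row-1, column-1 entry of the matrix.
g_{11} = exp(x)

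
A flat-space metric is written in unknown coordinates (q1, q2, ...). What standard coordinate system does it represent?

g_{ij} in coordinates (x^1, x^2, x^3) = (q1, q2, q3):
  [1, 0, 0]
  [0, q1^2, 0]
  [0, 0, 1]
The line element ds^2 = dq1^2 + q1^2 dq2^2 + dq3^2 is dr^2 + r^2 dθ^2 + dz^2 with q1 = r, q2 = θ, q3 = z.
cylindrical coordinates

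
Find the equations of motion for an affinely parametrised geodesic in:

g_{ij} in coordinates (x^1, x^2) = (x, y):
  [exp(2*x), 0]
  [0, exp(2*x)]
Geodesic equation: d^2x^k/dλ^2 + Γ^k_{ij} (dx^i/dλ)(dx^j/dλ) = 0.
Non-zero Christoffel symbols:
Γ^x_{x x} = 1
Γ^x_{y y} = -1
Γ^y_{x y} = 1
Substituting (the symmetric pair Γ^k_{ij}, Γ^k_{ji} combines into a factor 2):
d^2x/dλ^2 + (dx/dλ)^2 - (dy/dλ)^2 = 0
d^2y/dλ^2 + 2 (dx/dλ)(dy/dλ) = 0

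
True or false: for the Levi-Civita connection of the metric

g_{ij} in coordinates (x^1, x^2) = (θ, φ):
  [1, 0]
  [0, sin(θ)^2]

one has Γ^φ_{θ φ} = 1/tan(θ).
Γ^φ_{θ φ} = (1/2) g^{φφ} (∂_θ g_{φφ} + ∂_φ g_{φθ} - ∂_φ g_{θφ}) = (1/2)(1/sin(θ)^2)((sin(2*θ)) + (0) - (0)) = 1/tan(θ)
This equals the proposed value 1/tan(θ).
True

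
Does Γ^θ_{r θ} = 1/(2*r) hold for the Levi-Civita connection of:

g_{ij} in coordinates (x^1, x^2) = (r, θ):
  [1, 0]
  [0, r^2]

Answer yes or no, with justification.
Γ^θ_{r θ} = (1/2) g^{θθ} (∂_r g_{θθ} + ∂_θ g_{θr} - ∂_θ g_{rθ}) = (1/2)(1/r^2)((2*r) + (0) - (0)) = 1/r
This differs from the proposed value 1/(2*r).
No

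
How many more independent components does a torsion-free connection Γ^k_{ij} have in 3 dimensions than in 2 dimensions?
Independent components in n dimensions: n × n(n+1)/2 = n^2(n+1)/2.
3D: 3 × 6 = 18
2D: 2 × 3 = 6
Difference = 18 - 6 = 12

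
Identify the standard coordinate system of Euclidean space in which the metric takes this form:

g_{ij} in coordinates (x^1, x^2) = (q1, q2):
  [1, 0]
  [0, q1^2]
The line element ds^2 = dq1^2 + q1^2 dq2^2 is dr^2 + r^2 dθ^2 with q1 = r, q2 = θ.
polar coordinates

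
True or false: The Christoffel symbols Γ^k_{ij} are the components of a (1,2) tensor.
Under a change of coordinates Γ picks up an inhomogeneous term ∂²x/∂x'∂x'; e.g. Γ = 0 in Cartesian coordinates but Γ^r_{θθ} = -r in polar coordinates on the same flat plane.
False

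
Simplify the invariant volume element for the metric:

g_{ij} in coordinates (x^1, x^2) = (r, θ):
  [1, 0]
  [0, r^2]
det(g) = r^2
√|det(g)| = r
Volume element: dV = r dr dθ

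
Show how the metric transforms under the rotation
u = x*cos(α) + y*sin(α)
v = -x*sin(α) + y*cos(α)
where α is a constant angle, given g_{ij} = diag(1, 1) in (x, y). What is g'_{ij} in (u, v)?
Invert the transformation: x = u*cos(α) - v*sin(α), y = u*sin(α) + v*cos(α)
g'_{ij} = (∂x^k/∂x'^i)(∂x^l/∂x'^j) g_{kl}; with g_{kl} = δ_{kl} this is Σ_k (∂x^k/∂x'^i)(∂x^k/∂x'^j).
Jacobian: ∂x/∂u = cos(α), ∂x/∂v = -sin(α), ∂y/∂u = sin(α), ∂y/∂v = cos(α)
g'_{uu} = (cos(α))(cos(α)) + (sin(α))(sin(α)) = 1
g'_{uv} = (cos(α))(-sin(α)) + (sin(α))(cos(α)) = 0
g'_{vv} = (-sin(α))(-sin(α)) + (cos(α))(cos(α)) = 1
g'_{ij} = diag(1, 1)
The Euclidean metric is invariant under rotations.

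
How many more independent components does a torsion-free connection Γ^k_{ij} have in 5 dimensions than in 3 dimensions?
Independent components in n dimensions: n × n(n+1)/2 = n^2(n+1)/2.
5D: 5 × 15 = 75
3D: 3 × 6 = 18
Difference = 75 - 18 = 57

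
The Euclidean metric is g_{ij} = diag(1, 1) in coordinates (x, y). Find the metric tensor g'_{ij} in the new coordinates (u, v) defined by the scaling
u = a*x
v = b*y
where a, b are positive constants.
Invert the transformation: x = u/a, y = v/b
g'_{ij} = (∂x^k/∂x'^i)(∂x^l/∂x'^j) g_{kl}; with g_{kl} = δ_{kl} this is Σ_k (∂x^k/∂x'^i)(∂x^k/∂x'^j).
Jacobian: ∂x/∂u = 1/a, ∂x/∂v = 0, ∂y/∂u = 0, ∂y/∂v = 1/b
g'_{uu} = (1/a)(1/a) + (0)(0) = 1/a^2
g'_{uv} = (1/a)(0) + (0)(1/b) = 0
g'_{vv} = (0)(0) + (1/b)(1/b) = 1/b^2
g'_{ij} = diag(1/a^2, 1/b^2)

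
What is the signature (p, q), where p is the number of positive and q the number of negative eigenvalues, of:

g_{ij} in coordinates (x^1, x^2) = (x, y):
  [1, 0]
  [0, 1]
The metric is diagonal, so its eigenvalues are the diagonal entries: 1, 1 (at a generic point, where coordinate-dependent entries are positive).
2 positive, 0 negative.
(2, 0) - Riemannian (positive definite)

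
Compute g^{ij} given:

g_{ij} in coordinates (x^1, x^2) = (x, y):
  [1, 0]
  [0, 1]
The metric is diagonal, so g^{ij} is diagonal with entries 1/g_{ii}: diag(1, 1).
g^{ij}:
  [1, 0]
  [0, 1]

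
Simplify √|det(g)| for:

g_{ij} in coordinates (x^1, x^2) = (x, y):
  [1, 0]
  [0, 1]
det(g) = 1
√|det(g)| = 1
Volume element: dV = 1 dx dy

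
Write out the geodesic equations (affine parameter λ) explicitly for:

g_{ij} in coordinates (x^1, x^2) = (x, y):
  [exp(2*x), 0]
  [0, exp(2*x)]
Geodesic equation: d^2x^k/dλ^2 + Γ^k_{ij} (dx^i/dλ)(dx^j/dλ) = 0.
Non-zero Christoffel symbols:
Γ^x_{x x} = 1
Γ^x_{y y} = -1
Γ^y_{x y} = 1
Substituting (the symmetric pair Γ^k_{ij}, Γ^k_{ji} combines into a factor 2):
d^2x/dλ^2 + (dx/dλ)^2 - (dy/dλ)^2 = 0
d^2y/dλ^2 + 2 (dx/dλ)(dy/dλ) = 0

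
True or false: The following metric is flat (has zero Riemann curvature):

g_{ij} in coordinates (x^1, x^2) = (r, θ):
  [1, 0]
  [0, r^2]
Non-zero Christoffel symbols:
Γ^r_{θ θ} = -r
Γ^θ_{r θ} = 1/r
Ricci tensor: R_{rr} = 0, R_{rθ} = 0, R_{θθ} = 0
All R_{ij} vanish; in 2 dimensions the Riemann tensor is fully determined by the Ricci tensor, so R^i_{jkl} = 0: the metric is flat (curvilinear coordinates on flat space).
True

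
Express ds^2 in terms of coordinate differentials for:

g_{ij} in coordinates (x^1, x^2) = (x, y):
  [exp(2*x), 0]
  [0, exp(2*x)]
ds^2 = g_{ij} dx^i dx^j; only the non-zero components contribute.
ds^2 = exp(2*x) dx^2 + exp(2*x) dy^2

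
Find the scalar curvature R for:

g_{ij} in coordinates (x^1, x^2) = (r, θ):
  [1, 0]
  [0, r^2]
Non-zero Christoffel symbols (Γ^k_{ij} = Γ^k_{ji}):
Γ^r_{θ θ} = -r
Γ^θ_{r θ} = 1/r
Ricci tensor (R_{ij} = R^k_{ikj}): R_{rr} = 0, R_{rθ} = 0, R_{θθ} = 0
Inverse metric: g^{rr} = 1, g^{θθ} = 1/r^2
R = g^{ij} R_{ij} = (1)(0) + (1/r^2)(0) = 0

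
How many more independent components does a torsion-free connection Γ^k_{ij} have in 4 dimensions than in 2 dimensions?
Independent components in n dimensions: n × n(n+1)/2 = n^2(n+1)/2.
4D: 4 × 10 = 40
2D: 2 × 3 = 6
Difference = 40 - 6 = 34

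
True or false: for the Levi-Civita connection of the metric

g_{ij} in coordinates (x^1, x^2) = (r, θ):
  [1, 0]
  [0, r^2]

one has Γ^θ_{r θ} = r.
Γ^θ_{r θ} = (1/2) g^{θθ} (∂_r g_{θθ} + ∂_θ g_{θr} - ∂_θ g_{rθ}) = (1/2)(1/r^2)((2*r) + (0) - (0)) = 1/r
This differs from the proposed value r.
False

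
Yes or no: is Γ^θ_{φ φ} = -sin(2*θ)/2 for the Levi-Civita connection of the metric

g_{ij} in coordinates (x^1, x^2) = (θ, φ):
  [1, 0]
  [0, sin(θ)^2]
Γ^θ_{φ φ} = (1/2) g^{θθ} (∂_φ g_{θφ} + ∂_φ g_{θφ} - ∂_θ g_{φφ}) = (1/2)(1)((0) + (0) - (sin(2*θ))) = -sin(2*θ)/2
This equals the proposed value -sin(2*θ)/2.
Yes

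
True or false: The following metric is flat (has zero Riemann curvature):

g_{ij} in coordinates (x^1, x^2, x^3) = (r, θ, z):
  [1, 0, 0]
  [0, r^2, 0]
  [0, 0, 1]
Non-zero Christoffel symbols:
Γ^r_{θ θ} = -r
Γ^θ_{r θ} = 1/r
Ricci tensor: R_{rr} = 0, R_{rθ} = 0, R_{rz} = 0, R_{θθ} = 0, R_{θz} = 0, R_{zz} = 0
All R_{ij} vanish; in 3 dimensions the Riemann tensor is fully determined by the Ricci tensor, so R^i_{jkl} = 0: the metric is flat (curvilinear coordinates on flat space).
True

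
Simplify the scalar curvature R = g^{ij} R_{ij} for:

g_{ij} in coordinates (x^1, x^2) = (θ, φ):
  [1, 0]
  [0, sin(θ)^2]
Non-zero Christoffel symbols (Γ^k_{ij} = Γ^k_{ji}):
Γ^θ_{φ φ} = -sin(2*θ)/2
Γ^φ_{θ φ} = 1/tan(θ)
Ricci tensor (R_{ij} = R^k_{ikj}): R_{θθ} = 1, R_{θφ} = 0, R_{φφ} = sin(θ)^2
Inverse metric: g^{θθ} = 1, g^{φφ} = 1/sin(θ)^2
R = g^{ij} R_{ij} = (1)(1) + (1/sin(θ)^2)(sin(θ)^2) = 2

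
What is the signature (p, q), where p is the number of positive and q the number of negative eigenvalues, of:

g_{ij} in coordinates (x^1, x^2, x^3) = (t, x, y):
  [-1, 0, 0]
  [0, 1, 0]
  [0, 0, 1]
The metric is diagonal, so its eigenvalues are the diagonal entries: -1, 1, 1 (at a generic point, where coordinate-dependent entries are positive).
2 positive, 1 negative.
(2, 1) - Lorentzian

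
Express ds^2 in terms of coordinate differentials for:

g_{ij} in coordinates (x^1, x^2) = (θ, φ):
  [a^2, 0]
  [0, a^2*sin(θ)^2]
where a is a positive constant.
ds^2 = g_{ij} dx^i dx^j; only the non-zero components contribute.
ds^2 = a^2 dθ^2 + a^2*sin(θ)^2 dφ^2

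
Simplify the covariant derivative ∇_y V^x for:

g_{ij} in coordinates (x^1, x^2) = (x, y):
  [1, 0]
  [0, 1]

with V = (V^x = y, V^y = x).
All Christoffel symbols are zero.
∇_y V^x = ∂_y V^x + Γ^x_{y j} V^j
  = (1) + (0)(y) + (0)(x)
  = 1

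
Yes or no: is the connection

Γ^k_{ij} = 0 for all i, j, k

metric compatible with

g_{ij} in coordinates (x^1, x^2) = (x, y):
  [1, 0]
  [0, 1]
Using ∇_k g_{ij} = ∂_k g_{ij} - Γ^m_{ki} g_{mj} - Γ^m_{kj} g_{im}:
e.g. ∇_y g_{xx} = (0) - (0) - (0) = 0
Every component ∇_k g_{ij} vanishes: the connection is metric compatible.
Yes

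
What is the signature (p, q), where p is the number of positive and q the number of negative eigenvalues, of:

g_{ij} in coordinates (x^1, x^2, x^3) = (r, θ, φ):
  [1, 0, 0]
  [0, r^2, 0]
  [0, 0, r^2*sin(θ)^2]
The metric is diagonal, so its eigenvalues are the diagonal entries: 1, r^2, r^2*sin(θ)^2 (at a generic point, where coordinate-dependent entries are positive).
3 positive, 0 negative.
(3, 0) - Riemannian (positive definite)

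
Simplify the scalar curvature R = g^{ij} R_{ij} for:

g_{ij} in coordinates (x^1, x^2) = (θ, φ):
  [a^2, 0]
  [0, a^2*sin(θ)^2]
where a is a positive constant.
Non-zero Christoffel symbols (Γ^k_{ij} = Γ^k_{ji}):
Γ^θ_{φ φ} = -sin(2*θ)/2
Γ^φ_{θ φ} = 1/tan(θ)
Ricci tensor (R_{ij} = R^k_{ikj}): R_{θθ} = 1, R_{θφ} = 0, R_{φφ} = sin(θ)^2
Inverse metric: g^{θθ} = 1/a^2, g^{φφ} = 1/(a^2*sin(θ)^2)
R = g^{ij} R_{ij} = (1/a^2)(1) + (1/(a^2*sin(θ)^2))(sin(θ)^2) = 2/a^2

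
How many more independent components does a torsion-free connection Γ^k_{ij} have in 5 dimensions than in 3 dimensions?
Independent components in n dimensions: n × n(n+1)/2 = n^2(n+1)/2.
5D: 5 × 15 = 75
3D: 3 × 6 = 18
Difference = 75 - 18 = 57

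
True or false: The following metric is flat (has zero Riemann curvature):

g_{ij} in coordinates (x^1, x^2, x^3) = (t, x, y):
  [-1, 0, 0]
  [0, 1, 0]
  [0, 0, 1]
All metric components are constant, so every Christoffel symbol vanishes and R^i_{jkl} = 0.
True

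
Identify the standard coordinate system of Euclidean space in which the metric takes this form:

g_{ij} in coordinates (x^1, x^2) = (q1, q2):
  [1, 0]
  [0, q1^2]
The line element ds^2 = dq1^2 + q1^2 dq2^2 is dr^2 + r^2 dθ^2 with q1 = r, q2 = θ.
polar coordinates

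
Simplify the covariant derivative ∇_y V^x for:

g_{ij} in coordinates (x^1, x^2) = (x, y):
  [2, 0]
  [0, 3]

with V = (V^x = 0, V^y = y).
All Christoffel symbols are zero.
∇_y V^x = ∂_y V^x + Γ^x_{y j} V^j
  = (0) + (0)(0) + (0)(y)
  = 0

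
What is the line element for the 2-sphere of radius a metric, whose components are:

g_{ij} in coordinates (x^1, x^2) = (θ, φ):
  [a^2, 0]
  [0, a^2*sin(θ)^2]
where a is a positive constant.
ds^2 = g_{ij} dx^i dx^j; only the non-zero components contribute.
ds^2 = a^2 dθ^2 + a^2*sin(θ)^2 dφ^2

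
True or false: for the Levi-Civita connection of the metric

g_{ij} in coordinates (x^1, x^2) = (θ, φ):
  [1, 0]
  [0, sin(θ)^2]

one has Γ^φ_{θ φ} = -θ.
Γ^φ_{θ φ} = (1/2) g^{φφ} (∂_θ g_{φφ} + ∂_φ g_{φθ} - ∂_φ g_{θφ}) = (1/2)(1/sin(θ)^2)((sin(2*θ)) + (0) - (0)) = 1/tan(θ)
This differs from the proposed value -θ.
False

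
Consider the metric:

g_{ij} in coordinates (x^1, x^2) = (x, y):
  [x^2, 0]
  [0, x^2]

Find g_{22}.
With x^1 = x, x^2 = y, g_{22} = g_{yy} is the row-2, column-2 entry of the matrix.
g_{22} = x^2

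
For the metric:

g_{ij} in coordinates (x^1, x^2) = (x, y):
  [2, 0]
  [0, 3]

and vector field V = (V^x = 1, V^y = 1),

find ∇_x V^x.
All Christoffel symbols are zero.
∇_x V^x = ∂_x V^x + Γ^x_{x j} V^j
  = (0) + (0)(1) + (0)(1)
  = 0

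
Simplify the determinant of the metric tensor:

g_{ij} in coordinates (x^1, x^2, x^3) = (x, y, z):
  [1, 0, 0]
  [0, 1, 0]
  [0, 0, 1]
Diagonal metric: det(g) = g_{11}·g_{22}·g_{33}
= (1)·(1)·(1)
det(g) = 1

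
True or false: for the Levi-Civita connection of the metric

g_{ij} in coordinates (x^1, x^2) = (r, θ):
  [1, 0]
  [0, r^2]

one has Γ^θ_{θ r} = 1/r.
Γ^θ_{θ r} = (1/2) g^{θθ} (∂_θ g_{θr} + ∂_r g_{θθ} - ∂_θ g_{θr}) = (1/2)(1/r^2)((0) + (2*r) - (0)) = 1/r
This equals the proposed value 1/r.
True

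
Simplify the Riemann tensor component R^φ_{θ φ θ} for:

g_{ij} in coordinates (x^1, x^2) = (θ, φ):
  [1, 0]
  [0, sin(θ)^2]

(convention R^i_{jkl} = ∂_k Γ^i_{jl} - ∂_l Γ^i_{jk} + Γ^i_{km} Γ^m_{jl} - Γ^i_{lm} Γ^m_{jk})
Non-zero Christoffel symbols (Γ^k_{ij} = Γ^k_{ji}):
Γ^θ_{φ φ} = -sin(2*θ)/2
Γ^φ_{θ φ} = 1/tan(θ)
R^φ_{θ φ θ} = ∂_φ Γ^φ_{θ θ} - ∂_θ Γ^φ_{θ φ} + Γ^φ_{φ m} Γ^m_{θ θ} - Γ^φ_{θ m} Γ^m_{θ φ}
  = (0) - (-1/sin(θ)^2) + (0) - (1/tan(θ)^2) = 1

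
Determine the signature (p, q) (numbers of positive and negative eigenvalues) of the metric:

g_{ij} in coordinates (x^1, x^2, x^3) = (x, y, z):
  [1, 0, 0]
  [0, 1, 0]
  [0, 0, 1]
The metric is diagonal, so its eigenvalues are the diagonal entries: 1, 1, 1 (at a generic point, where coordinate-dependent entries are positive).
3 positive, 0 negative.
(3, 0) - Riemannian (positive definite)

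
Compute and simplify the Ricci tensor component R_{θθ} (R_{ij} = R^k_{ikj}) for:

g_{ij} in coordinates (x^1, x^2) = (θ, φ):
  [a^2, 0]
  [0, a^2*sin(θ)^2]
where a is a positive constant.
Non-zero Christoffel symbols (Γ^k_{ij} = Γ^k_{ji}):
Γ^θ_{φ φ} = -sin(2*θ)/2
Γ^φ_{θ φ} = 1/tan(θ)
R^θ_{θ θ θ} = 0 (a repeated index in an antisymmetric pair)
R^φ_{θ φ θ} = ∂_φ Γ^φ_{θ θ} - ∂_θ Γ^φ_{θ φ} + Γ^φ_{φ m} Γ^m_{θ θ} - Γ^φ_{θ m} Γ^m_{θ φ}
  = (0) - (-1/sin(θ)^2) + (0) - (1/tan(θ)^2) = 1
R_{θθ} = R^θ_{θ θ θ} + R^φ_{θ φ θ} = (0) + (1) = 1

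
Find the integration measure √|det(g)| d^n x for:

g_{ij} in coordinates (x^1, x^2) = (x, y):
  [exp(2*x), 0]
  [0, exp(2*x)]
det(g) = exp(4*x)
√|det(g)| = exp(2*x)
Volume element: dV = exp(2*x) dx dy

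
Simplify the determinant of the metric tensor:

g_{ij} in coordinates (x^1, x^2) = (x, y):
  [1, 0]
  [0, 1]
For a 2×2 metric: det(g) = g_{11}·g_{22} - g_{12}·g_{21}
= (1)·(1) - (0)·(0)
= 1 - 0
det(g) = 1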